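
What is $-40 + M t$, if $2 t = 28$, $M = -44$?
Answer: $-656$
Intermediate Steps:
$t = 14$ ($t = \frac{1}{2} \cdot 28 = 14$)
$-40 + M t = -40 - 616 = -656$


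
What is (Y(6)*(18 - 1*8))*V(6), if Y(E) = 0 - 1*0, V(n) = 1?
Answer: 0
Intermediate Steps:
Y(E) = 0 (Y(E) = 0 + 0 = 0)
(Y(6)*(18 - 1*8))*V(6) = (0*(18 - 1*8))*1 = (0*(18 - 8))*1 = (0*10)*1 = 0*1 = 0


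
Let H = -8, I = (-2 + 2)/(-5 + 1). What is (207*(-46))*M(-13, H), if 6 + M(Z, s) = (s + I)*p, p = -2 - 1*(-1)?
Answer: -19044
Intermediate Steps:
I = 0 (I = 0/(-4) = 0*(-1/4) = 0)
p = -1 (p = -2 + 1 = -1)
M(Z, s) = -6 - s (M(Z, s) = -6 + (s + 0)*(-1) = -6 + s*(-1) = -6 - s)
(207*(-46))*M(-13, H) = (207*(-46))*(-6 - 1*(-8)) = -9522*(-6 + 8) = -9522*2 = -19044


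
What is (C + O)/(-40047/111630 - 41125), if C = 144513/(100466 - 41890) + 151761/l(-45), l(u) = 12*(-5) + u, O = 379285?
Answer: -411774795419629/44818682455512 ≈ -9.1876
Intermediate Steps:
l(u) = -60 + u
C = -422589451/292880 (C = 144513/(100466 - 41890) + 151761/(-60 - 45) = 144513/58576 + 151761/(-105) = 144513*(1/58576) + 151761*(-1/105) = 144513/58576 - 50587/35 = -422589451/292880 ≈ -1442.9)
(C + O)/(-40047/111630 - 41125) = (-422589451/292880 + 379285)/(-40047/111630 - 41125) = 110662401349/(292880*(-40047*1/111630 - 41125)) = 110662401349/(292880*(-13349/37210 - 41125)) = 110662401349/(292880*(-1530274599/37210)) = (110662401349/292880)*(-37210/1530274599) = -411774795419629/44818682455512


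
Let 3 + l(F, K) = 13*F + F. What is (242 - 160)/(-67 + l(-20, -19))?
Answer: -41/175 ≈ -0.23429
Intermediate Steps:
l(F, K) = -3 + 14*F (l(F, K) = -3 + (13*F + F) = -3 + 14*F)
(242 - 160)/(-67 + l(-20, -19)) = (242 - 160)/(-67 + (-3 + 14*(-20))) = 82/(-67 + (-3 - 280)) = 82/(-67 - 283) = 82/(-350) = 82*(-1/350) = -41/175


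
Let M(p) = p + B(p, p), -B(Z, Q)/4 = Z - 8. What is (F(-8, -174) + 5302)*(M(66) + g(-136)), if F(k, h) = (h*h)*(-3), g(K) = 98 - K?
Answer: -5815768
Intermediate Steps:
B(Z, Q) = 32 - 4*Z (B(Z, Q) = -4*(Z - 8) = -4*(-8 + Z) = 32 - 4*Z)
M(p) = 32 - 3*p (M(p) = p + (32 - 4*p) = 32 - 3*p)
F(k, h) = -3*h² (F(k, h) = h²*(-3) = -3*h²)
(F(-8, -174) + 5302)*(M(66) + g(-136)) = (-3*(-174)² + 5302)*((32 - 3*66) + (98 - 1*(-136))) = (-3*30276 + 5302)*((32 - 198) + (98 + 136)) = (-90828 + 5302)*(-166 + 234) = -85526*68 = -5815768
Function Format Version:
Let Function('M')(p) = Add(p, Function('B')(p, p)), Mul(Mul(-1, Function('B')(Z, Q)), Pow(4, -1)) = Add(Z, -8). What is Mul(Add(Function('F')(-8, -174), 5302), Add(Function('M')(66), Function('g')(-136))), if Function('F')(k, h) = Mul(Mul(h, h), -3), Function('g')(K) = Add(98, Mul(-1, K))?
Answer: -5815768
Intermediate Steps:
Function('B')(Z, Q) = Add(32, Mul(-4, Z)) (Function('B')(Z, Q) = Mul(-4, Add(Z, -8)) = Mul(-4, Add(-8, Z)) = Add(32, Mul(-4, Z)))
Function('M')(p) = Add(32, Mul(-3, p)) (Function('M')(p) = Add(p, Add(32, Mul(-4, p))) = Add(32, Mul(-3, p)))
Function('F')(k, h) = Mul(-3, Pow(h, 2)) (Function('F')(k, h) = Mul(Pow(h, 2), -3) = Mul(-3, Pow(h, 2)))
Mul(Add(Function('F')(-8, -174), 5302), Add(Function('M')(66), Function('g')(-136))) = Mul(Add(Mul(-3, Pow(-174, 2)), 5302), Add(Add(32, Mul(-3, 66)), Add(98, Mul(-1, -136)))) = Mul(Add(Mul(-3, 30276), 5302), Add(Add(32, -198), Add(98, 136))) = Mul(Add(-90828, 5302), Add(-166, 234)) = Mul(-85526, 68) = -5815768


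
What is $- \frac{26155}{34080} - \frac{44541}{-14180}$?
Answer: $\frac{57353969}{24162720} \approx 2.3737$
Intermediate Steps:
$- \frac{26155}{34080} - \frac{44541}{-14180} = \left(-26155\right) \frac{1}{34080} - - \frac{44541}{14180} = - \frac{5231}{6816} + \frac{44541}{14180} = \frac{57353969}{24162720}$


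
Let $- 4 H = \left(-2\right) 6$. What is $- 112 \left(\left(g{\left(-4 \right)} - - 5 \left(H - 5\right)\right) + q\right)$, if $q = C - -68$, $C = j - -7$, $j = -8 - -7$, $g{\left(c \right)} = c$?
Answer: $-6720$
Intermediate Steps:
$H = 3$ ($H = - \frac{\left(-2\right) 6}{4} = \left(- \frac{1}{4}\right) \left(-12\right) = 3$)
$j = -1$ ($j = -8 + 7 = -1$)
$C = 6$ ($C = -1 - -7 = -1 + 7 = 6$)
$q = 74$ ($q = 6 - -68 = 6 + 68 = 74$)
$- 112 \left(\left(g{\left(-4 \right)} - - 5 \left(H - 5\right)\right) + q\right) = - 112 \left(\left(-4 - - 5 \left(3 - 5\right)\right) + 74\right) = - 112 \left(\left(-4 - \left(-5\right) \left(-2\right)\right) + 74\right) = - 112 \left(\left(-4 - 10\right) + 74\right) = - 112 \left(-14 + 74\right) = \left(-112\right) 60 = -6720$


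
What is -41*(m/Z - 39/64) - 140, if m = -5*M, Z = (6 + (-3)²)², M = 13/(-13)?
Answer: -333869/2880 ≈ -115.93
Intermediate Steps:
M = -1 (M = 13*(-1/13) = -1)
Z = 225 (Z = (6 + 9)² = 15² = 225)
m = 5 (m = -5*(-1) = 5)
-41*(m/Z - 39/64) - 140 = -41*(5/225 - 39/64) - 140 = -41*(5*(1/225) - 39*1/64) - 140 = -41*(1/45 - 39/64) - 140 = -41*(-1691/2880) - 140 = 69331/2880 - 140 = -333869/2880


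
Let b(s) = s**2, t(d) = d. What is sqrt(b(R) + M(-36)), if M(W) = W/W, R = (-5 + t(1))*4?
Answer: sqrt(257) ≈ 16.031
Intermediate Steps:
R = -16 (R = (-5 + 1)*4 = -4*4 = -16)
M(W) = 1
sqrt(b(R) + M(-36)) = sqrt((-16)**2 + 1) = sqrt(256 + 1) = sqrt(257)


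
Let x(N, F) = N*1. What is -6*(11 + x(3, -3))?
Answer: -84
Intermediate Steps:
x(N, F) = N
-6*(11 + x(3, -3)) = -6*(11 + 3) = -6*14 = -84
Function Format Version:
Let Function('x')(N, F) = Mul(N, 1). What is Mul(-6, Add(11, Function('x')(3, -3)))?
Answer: -84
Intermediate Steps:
Function('x')(N, F) = N
Mul(-6, Add(11, Function('x')(3, -3))) = Mul(-6, Add(11, 3)) = Mul(-6, 14) = -84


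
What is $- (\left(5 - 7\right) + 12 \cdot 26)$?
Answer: $-310$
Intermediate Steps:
$- (\left(5 - 7\right) + 12 \cdot 26) = - (\left(5 - 7\right) + 312) = - (-2 + 312) = \left(-1\right) 310 = -310$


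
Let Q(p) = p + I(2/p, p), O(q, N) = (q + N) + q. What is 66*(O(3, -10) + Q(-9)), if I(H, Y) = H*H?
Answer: -23078/27 ≈ -854.74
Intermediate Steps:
O(q, N) = N + 2*q (O(q, N) = (N + q) + q = N + 2*q)
I(H, Y) = H**2
Q(p) = p + 4/p**2 (Q(p) = p + (2/p)**2 = p + 4/p**2)
66*(O(3, -10) + Q(-9)) = 66*((-10 + 2*3) + (-9 + 4/(-9)**2)) = 66*((-10 + 6) + (-9 + 4*(1/81))) = 66*(-4 + (-9 + 4/81)) = 66*(-4 - 725/81) = 66*(-1049/81) = -23078/27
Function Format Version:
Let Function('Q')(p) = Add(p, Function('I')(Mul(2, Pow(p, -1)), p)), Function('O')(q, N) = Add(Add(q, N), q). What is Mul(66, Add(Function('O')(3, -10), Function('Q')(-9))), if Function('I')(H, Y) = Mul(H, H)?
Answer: Rational(-23078, 27) ≈ -854.74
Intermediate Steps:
Function('O')(q, N) = Add(N, Mul(2, q)) (Function('O')(q, N) = Add(Add(N, q), q) = Add(N, Mul(2, q)))
Function('I')(H, Y) = Pow(H, 2)
Function('Q')(p) = Add(p, Mul(4, Pow(p, -2))) (Function('Q')(p) = Add(p, Pow(Mul(2, Pow(p, -1)), 2)) = Add(p, Mul(4, Pow(p, -2))))
Mul(66, Add(Function('O')(3, -10), Function('Q')(-9))) = Mul(66, Add(Add(-10, Mul(2, 3)), Add(-9, Mul(4, Pow(-9, -2))))) = Mul(66, Add(Add(-10, 6), Add(-9, Mul(4, Rational(1, 81))))) = Mul(66, Add(-4, Add(-9, Rational(4, 81)))) = Mul(66, Add(-4, Rational(-725, 81))) = Mul(66, Rational(-1049, 81)) = Rational(-23078, 27)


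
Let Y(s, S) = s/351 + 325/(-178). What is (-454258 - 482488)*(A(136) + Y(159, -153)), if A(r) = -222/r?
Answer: 996668236501/354042 ≈ 2.8151e+6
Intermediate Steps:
Y(s, S) = -325/178 + s/351 (Y(s, S) = s*(1/351) + 325*(-1/178) = s/351 - 325/178 = -325/178 + s/351)
(-454258 - 482488)*(A(136) + Y(159, -153)) = (-454258 - 482488)*(-222/136 + (-325/178 + (1/351)*159)) = -936746*(-222*1/136 + (-325/178 + 53/117)) = -936746*(-111/68 - 28591/20826) = -936746*(-2127937/708084) = 996668236501/354042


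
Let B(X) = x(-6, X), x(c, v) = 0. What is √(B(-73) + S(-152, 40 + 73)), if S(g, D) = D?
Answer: √113 ≈ 10.630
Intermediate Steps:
B(X) = 0
√(B(-73) + S(-152, 40 + 73)) = √(0 + (40 + 73)) = √(0 + 113) = √113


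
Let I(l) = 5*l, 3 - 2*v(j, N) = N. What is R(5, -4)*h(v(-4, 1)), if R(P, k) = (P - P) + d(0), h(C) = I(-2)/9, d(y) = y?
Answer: 0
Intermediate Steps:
v(j, N) = 3/2 - N/2
h(C) = -10/9 (h(C) = (5*(-2))/9 = -10*⅑ = -10/9)
R(P, k) = 0 (R(P, k) = (P - P) + 0 = 0 + 0 = 0)
R(5, -4)*h(v(-4, 1)) = 0*(-10/9) = 0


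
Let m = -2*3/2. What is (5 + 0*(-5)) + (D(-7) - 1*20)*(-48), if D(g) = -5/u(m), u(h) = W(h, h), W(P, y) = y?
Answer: 885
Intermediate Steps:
m = -3 (m = -6*½ = -3)
u(h) = h
D(g) = 5/3 (D(g) = -5/(-3) = -5*(-⅓) = 5/3)
(5 + 0*(-5)) + (D(-7) - 1*20)*(-48) = (5 + 0*(-5)) + (5/3 - 1*20)*(-48) = (5 + 0) + (5/3 - 20)*(-48) = 5 - 55/3*(-48) = 5 + 880 = 885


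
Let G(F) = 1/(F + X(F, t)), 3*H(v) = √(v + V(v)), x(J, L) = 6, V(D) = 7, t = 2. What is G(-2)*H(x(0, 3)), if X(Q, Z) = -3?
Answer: -√13/15 ≈ -0.24037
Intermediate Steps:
H(v) = √(7 + v)/3 (H(v) = √(v + 7)/3 = √(7 + v)/3)
G(F) = 1/(-3 + F) (G(F) = 1/(F - 3) = 1/(-3 + F))
G(-2)*H(x(0, 3)) = (√(7 + 6)/3)/(-3 - 2) = (√13/3)/(-5) = -√13/15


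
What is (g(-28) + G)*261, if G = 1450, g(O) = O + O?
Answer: 363834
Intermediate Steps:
g(O) = 2*O
(g(-28) + G)*261 = (2*(-28) + 1450)*261 = (-56 + 1450)*261 = 1394*261 = 363834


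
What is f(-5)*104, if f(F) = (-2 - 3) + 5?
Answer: 0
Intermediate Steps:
f(F) = 0 (f(F) = -5 + 5 = 0)
f(-5)*104 = 0*104 = 0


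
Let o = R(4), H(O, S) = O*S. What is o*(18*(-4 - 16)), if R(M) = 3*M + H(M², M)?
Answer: -27360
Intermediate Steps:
R(M) = M³ + 3*M (R(M) = 3*M + M²*M = 3*M + M³ = M³ + 3*M)
o = 76 (o = 4*(3 + 4²) = 4*(3 + 16) = 4*19 = 76)
o*(18*(-4 - 16)) = 76*(18*(-4 - 16)) = 76*(18*(-20)) = 76*(-360) = -27360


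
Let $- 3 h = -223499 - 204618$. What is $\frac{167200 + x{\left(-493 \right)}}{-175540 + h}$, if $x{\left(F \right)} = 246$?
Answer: $- \frac{502338}{98503} \approx -5.0997$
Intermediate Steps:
$h = \frac{428117}{3}$ ($h = - \frac{-223499 - 204618}{3} = \left(- \frac{1}{3}\right) \left(-428117\right) = \frac{428117}{3} \approx 1.4271 \cdot 10^{5}$)
$\frac{167200 + x{\left(-493 \right)}}{-175540 + h} = \frac{167200 + 246}{-175540 + \frac{428117}{3}} = \frac{167446}{- \frac{98503}{3}} = 167446 \left(- \frac{3}{98503}\right) = - \frac{502338}{98503}$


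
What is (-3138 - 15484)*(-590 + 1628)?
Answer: -19329636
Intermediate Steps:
(-3138 - 15484)*(-590 + 1628) = -18622*1038 = -19329636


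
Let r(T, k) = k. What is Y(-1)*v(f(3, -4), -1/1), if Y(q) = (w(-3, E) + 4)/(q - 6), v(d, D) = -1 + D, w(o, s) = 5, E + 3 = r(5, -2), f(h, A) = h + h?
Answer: 18/7 ≈ 2.5714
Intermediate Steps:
f(h, A) = 2*h
E = -5 (E = -3 - 2 = -5)
Y(q) = 9/(-6 + q) (Y(q) = (5 + 4)/(q - 6) = 9/(-6 + q))
Y(-1)*v(f(3, -4), -1/1) = (9/(-6 - 1))*(-1 - 1/1) = (9/(-7))*(-1 - 1*1) = (9*(-⅐))*(-1 - 1) = -9/7*(-2) = 18/7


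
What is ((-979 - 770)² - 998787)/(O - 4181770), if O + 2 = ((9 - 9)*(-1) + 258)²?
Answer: -343369/685868 ≈ -0.50063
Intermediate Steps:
O = 66562 (O = -2 + ((9 - 9)*(-1) + 258)² = -2 + (0*(-1) + 258)² = -2 + (0 + 258)² = -2 + 258² = -2 + 66564 = 66562)
((-979 - 770)² - 998787)/(O - 4181770) = ((-979 - 770)² - 998787)/(66562 - 4181770) = ((-1749)² - 998787)/(-4115208) = (3059001 - 998787)*(-1/4115208) = 2060214*(-1/4115208) = -343369/685868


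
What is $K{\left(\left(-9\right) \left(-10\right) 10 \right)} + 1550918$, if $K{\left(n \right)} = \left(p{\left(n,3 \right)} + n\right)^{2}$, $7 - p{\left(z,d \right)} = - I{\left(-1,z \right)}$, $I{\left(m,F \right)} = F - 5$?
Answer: $4798122$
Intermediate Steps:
$I{\left(m,F \right)} = -5 + F$ ($I{\left(m,F \right)} = F - 5 = -5 + F$)
$p{\left(z,d \right)} = 2 + z$ ($p{\left(z,d \right)} = 7 - - (-5 + z) = 7 - \left(5 - z\right) = 7 + \left(-5 + z\right) = 2 + z$)
$K{\left(n \right)} = \left(2 + 2 n\right)^{2}$ ($K{\left(n \right)} = \left(\left(2 + n\right) + n\right)^{2} = \left(2 + 2 n\right)^{2}$)
$K{\left(\left(-9\right) \left(-10\right) 10 \right)} + 1550918 = 4 \left(1 + \left(-9\right) \left(-10\right) 10\right)^{2} + 1550918 = 4 \left(1 + 90 \cdot 10\right)^{2} + 1550918 = 4 \left(1 + 900\right)^{2} + 1550918 = 4 \cdot 901^{2} + 1550918 = 4 \cdot 811801 + 1550918 = 3247204 + 1550918 = 4798122$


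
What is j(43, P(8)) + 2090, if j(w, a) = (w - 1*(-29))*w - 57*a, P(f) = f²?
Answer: 1538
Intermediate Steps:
j(w, a) = -57*a + w*(29 + w) (j(w, a) = (w + 29)*w - 57*a = (29 + w)*w - 57*a = w*(29 + w) - 57*a = -57*a + w*(29 + w))
j(43, P(8)) + 2090 = (43² - 57*8² + 29*43) + 2090 = (1849 - 57*64 + 1247) + 2090 = (1849 - 3648 + 1247) + 2090 = -552 + 2090 = 1538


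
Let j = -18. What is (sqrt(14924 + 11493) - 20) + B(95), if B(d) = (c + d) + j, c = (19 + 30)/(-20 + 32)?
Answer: 733/12 + sqrt(26417) ≈ 223.62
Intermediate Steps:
c = 49/12 ≈ 4.0833
B(d) = -167/12 + d (B(d) = (49/12 + d) - 18 = -167/12 + d)
(sqrt(14924 + 11493) - 20) + B(95) = (sqrt(14924 + 11493) - 20) + (-167/12 + 95) = (sqrt(26417) - 20) + 973/12 = (-20 + sqrt(26417)) + 973/12 = 733/12 + sqrt(26417)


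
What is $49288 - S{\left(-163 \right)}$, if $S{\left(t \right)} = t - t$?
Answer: $49288$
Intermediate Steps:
$S{\left(t \right)} = 0$
$49288 - S{\left(-163 \right)} = 49288 - 0 = 49288 + 0 = 49288$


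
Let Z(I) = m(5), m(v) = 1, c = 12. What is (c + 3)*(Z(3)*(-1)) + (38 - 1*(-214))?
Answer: 237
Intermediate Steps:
Z(I) = 1
(c + 3)*(Z(3)*(-1)) + (38 - 1*(-214)) = (12 + 3)*(1*(-1)) + (38 - 1*(-214)) = 15*(-1) + (38 + 214) = -15 + 252 = 237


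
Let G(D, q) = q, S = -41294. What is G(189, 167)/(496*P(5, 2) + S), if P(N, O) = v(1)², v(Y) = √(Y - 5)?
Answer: -167/43278 ≈ -0.0038588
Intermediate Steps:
v(Y) = √(-5 + Y)
P(N, O) = -4 (P(N, O) = (√(-5 + 1))² = (√(-4))² = (2*I)² = -4)
G(189, 167)/(496*P(5, 2) + S) = 167/(496*(-4) - 41294) = 167/(-1984 - 41294) = 167/(-43278) = 167*(-1/43278) = -167/43278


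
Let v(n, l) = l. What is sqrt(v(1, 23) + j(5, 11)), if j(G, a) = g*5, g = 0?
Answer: sqrt(23) ≈ 4.7958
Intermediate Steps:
j(G, a) = 0 (j(G, a) = 0*5 = 0)
sqrt(v(1, 23) + j(5, 11)) = sqrt(23 + 0) = sqrt(23)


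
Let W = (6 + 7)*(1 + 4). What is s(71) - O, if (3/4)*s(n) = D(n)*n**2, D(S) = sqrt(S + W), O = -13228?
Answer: 13228 + 40328*sqrt(34)/3 ≈ 91612.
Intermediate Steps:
W = 65 (W = 13*5 = 65)
D(S) = sqrt(65 + S) (D(S) = sqrt(S + 65) = sqrt(65 + S))
s(n) = 4*n**2*sqrt(65 + n)/3 (s(n) = 4*(sqrt(65 + n)*n**2)/3 = 4*(n**2*sqrt(65 + n))/3 = 4*n**2*sqrt(65 + n)/3)
s(71) - O = (4/3)*71**2*sqrt(65 + 71) - 1*(-13228) = (4/3)*5041*sqrt(136) + 13228 = (4/3)*5041*(2*sqrt(34)) + 13228 = 40328*sqrt(34)/3 + 13228 = 13228 + 40328*sqrt(34)/3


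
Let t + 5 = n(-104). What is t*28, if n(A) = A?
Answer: -3052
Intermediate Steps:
t = -109 (t = -5 - 104 = -109)
t*28 = -109*28 = -3052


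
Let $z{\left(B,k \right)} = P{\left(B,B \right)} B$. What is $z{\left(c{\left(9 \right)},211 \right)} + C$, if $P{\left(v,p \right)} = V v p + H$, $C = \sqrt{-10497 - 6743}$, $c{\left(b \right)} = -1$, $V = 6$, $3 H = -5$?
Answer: $- \frac{13}{3} + 2 i \sqrt{4310} \approx -4.3333 + 131.3 i$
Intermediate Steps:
$H = - \frac{5}{3}$ ($H = \frac{1}{3} \left(-5\right) = - \frac{5}{3} \approx -1.6667$)
$C = 2 i \sqrt{4310}$ ($C = \sqrt{-17240} = 2 i \sqrt{4310} \approx 131.3 i$)
$P{\left(v,p \right)} = - \frac{5}{3} + 6 p v$ ($P{\left(v,p \right)} = 6 v p - \frac{5}{3} = 6 p v - \frac{5}{3} = - \frac{5}{3} + 6 p v$)
$z{\left(B,k \right)} = B \left(- \frac{5}{3} + 6 B^{2}\right)$ ($z{\left(B,k \right)} = \left(- \frac{5}{3} + 6 B B\right) B = \left(- \frac{5}{3} + 6 B^{2}\right) B = B \left(- \frac{5}{3} + 6 B^{2}\right)$)
$z{\left(c{\left(9 \right)},211 \right)} + C = \frac{1}{3} \left(-1\right) \left(-5 + 18 \left(-1\right)^{2}\right) + 2 i \sqrt{4310} = \frac{1}{3} \left(-1\right) \left(-5 + 18 \cdot 1\right) + 2 i \sqrt{4310} = \frac{1}{3} \left(-1\right) \left(-5 + 18\right) + 2 i \sqrt{4310} = \frac{1}{3} \left(-1\right) 13 + 2 i \sqrt{4310} = - \frac{13}{3} + 2 i \sqrt{4310}$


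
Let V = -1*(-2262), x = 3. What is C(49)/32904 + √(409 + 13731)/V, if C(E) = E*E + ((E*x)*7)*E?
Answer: 26411/16452 + √3535/1131 ≈ 1.6579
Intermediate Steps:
V = 2262
C(E) = 22*E² (C(E) = E*E + ((E*3)*7)*E = E² + ((3*E)*7)*E = E² + (21*E)*E = E² + 21*E² = 22*E²)
C(49)/32904 + √(409 + 13731)/V = (22*49²)/32904 + √(409 + 13731)/2262 = (22*2401)*(1/32904) + √14140*(1/2262) = 52822*(1/32904) + (2*√3535)*(1/2262) = 26411/16452 + √3535/1131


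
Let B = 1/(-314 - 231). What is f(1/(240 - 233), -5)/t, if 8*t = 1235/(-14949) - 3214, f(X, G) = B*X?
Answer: 119592/183300529615 ≈ 6.5244e-7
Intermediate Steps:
B = -1/545 (B = 1/(-545) = -1/545 ≈ -0.0018349)
f(X, G) = -X/545
t = -48047321/119592 (t = (1235/(-14949) - 3214)/8 = (1235*(-1/14949) - 3214)/8 = (-1235/14949 - 3214)/8 = (1/8)*(-48047321/14949) = -48047321/119592 ≈ -401.76)
f(1/(240 - 233), -5)/t = (-1/(545*(240 - 233)))/(-48047321/119592) = -1/545/7*(-119592/48047321) = -1/545*1/7*(-119592/48047321) = -1/3815*(-119592/48047321) = 119592/183300529615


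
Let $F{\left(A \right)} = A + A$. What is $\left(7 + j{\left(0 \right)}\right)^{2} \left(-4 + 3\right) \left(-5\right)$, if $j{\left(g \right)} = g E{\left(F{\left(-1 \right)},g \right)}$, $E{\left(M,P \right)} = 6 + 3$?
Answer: $245$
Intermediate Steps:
$F{\left(A \right)} = 2 A$
$E{\left(M,P \right)} = 9$
$j{\left(g \right)} = 9 g$ ($j{\left(g \right)} = g 9 = 9 g$)
$\left(7 + j{\left(0 \right)}\right)^{2} \left(-4 + 3\right) \left(-5\right) = \left(7 + 9 \cdot 0\right)^{2} \left(-4 + 3\right) \left(-5\right) = \left(7 + 0\right)^{2} \left(\left(-1\right) \left(-5\right)\right) = 7^{2} \cdot 5 = 49 \cdot 5 = 245$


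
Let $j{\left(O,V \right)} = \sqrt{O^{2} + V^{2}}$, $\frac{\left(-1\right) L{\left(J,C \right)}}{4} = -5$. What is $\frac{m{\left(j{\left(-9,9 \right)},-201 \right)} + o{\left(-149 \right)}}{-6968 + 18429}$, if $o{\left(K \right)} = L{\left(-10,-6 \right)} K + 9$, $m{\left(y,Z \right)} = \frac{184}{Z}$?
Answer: $- \frac{597355}{2303661} \approx -0.25931$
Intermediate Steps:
$L{\left(J,C \right)} = 20$ ($L{\left(J,C \right)} = \left(-4\right) \left(-5\right) = 20$)
$o{\left(K \right)} = 9 + 20 K$ ($o{\left(K \right)} = 20 K + 9 = 9 + 20 K$)
$\frac{m{\left(j{\left(-9,9 \right)},-201 \right)} + o{\left(-149 \right)}}{-6968 + 18429} = \frac{\frac{184}{-201} + \left(9 + 20 \left(-149\right)\right)}{-6968 + 18429} = \frac{184 \left(- \frac{1}{201}\right) + \left(9 - 2980\right)}{11461} = \left(- \frac{184}{201} - 2971\right) \frac{1}{11461} = \left(- \frac{597355}{201}\right) \frac{1}{11461} = - \frac{597355}{2303661}$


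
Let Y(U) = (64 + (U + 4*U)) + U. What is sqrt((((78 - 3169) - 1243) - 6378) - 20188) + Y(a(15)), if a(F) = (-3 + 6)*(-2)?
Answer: 28 + 10*I*sqrt(309) ≈ 28.0 + 175.78*I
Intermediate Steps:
a(F) = -6 (a(F) = 3*(-2) = -6)
Y(U) = 64 + 6*U (Y(U) = (64 + 5*U) + U = 64 + 6*U)
sqrt((((78 - 3169) - 1243) - 6378) - 20188) + Y(a(15)) = sqrt((((78 - 3169) - 1243) - 6378) - 20188) + (64 + 6*(-6)) = sqrt(((-3091 - 1243) - 6378) - 20188) + (64 - 36) = sqrt((-4334 - 6378) - 20188) + 28 = sqrt(-10712 - 20188) + 28 = sqrt(-30900) + 28 = 10*I*sqrt(309) + 28 = 28 + 10*I*sqrt(309)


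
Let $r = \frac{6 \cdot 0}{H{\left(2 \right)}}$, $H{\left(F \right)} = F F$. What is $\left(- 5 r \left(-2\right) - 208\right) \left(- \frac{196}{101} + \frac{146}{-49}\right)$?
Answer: $\frac{5064800}{4949} \approx 1023.4$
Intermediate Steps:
$H{\left(F \right)} = F^{2}$
$r = 0$ ($r = \frac{6 \cdot 0}{2^{2}} = \frac{0}{4} = 0 \cdot \frac{1}{4} = 0$)
$\left(- 5 r \left(-2\right) - 208\right) \left(- \frac{196}{101} + \frac{146}{-49}\right) = \left(\left(-5\right) 0 \left(-2\right) - 208\right) \left(- \frac{196}{101} + \frac{146}{-49}\right) = \left(0 \left(-2\right) - 208\right) \left(\left(-196\right) \frac{1}{101} + 146 \left(- \frac{1}{49}\right)\right) = \left(0 - 208\right) \left(- \frac{196}{101} - \frac{146}{49}\right) = \left(-208\right) \left(- \frac{24350}{4949}\right) = \frac{5064800}{4949}$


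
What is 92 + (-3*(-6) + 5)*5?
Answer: 207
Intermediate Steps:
92 + (-3*(-6) + 5)*5 = 92 + (18 + 5)*5 = 92 + 23*5 = 92 + 115 = 207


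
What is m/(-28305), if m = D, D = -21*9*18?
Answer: 378/3145 ≈ 0.12019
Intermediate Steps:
D = -3402 (D = -189*18 = -3402)
m = -3402
m/(-28305) = -3402/(-28305) = -3402*(-1/28305) = 378/3145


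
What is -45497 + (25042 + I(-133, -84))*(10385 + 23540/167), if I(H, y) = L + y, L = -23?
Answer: 43824017726/167 ≈ 2.6242e+8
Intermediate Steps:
I(H, y) = -23 + y
-45497 + (25042 + I(-133, -84))*(10385 + 23540/167) = -45497 + (25042 + (-23 - 84))*(10385 + 23540/167) = -45497 + (25042 - 107)*(10385 + 23540*(1/167)) = -45497 + 24935*(10385 + 23540/167) = -45497 + 24935*(1757835/167) = -45497 + 43831615725/167 = 43824017726/167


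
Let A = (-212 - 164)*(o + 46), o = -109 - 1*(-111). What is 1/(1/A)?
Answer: -18048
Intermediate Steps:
o = 2 (o = -109 + 111 = 2)
A = -18048 (A = (-212 - 164)*(2 + 46) = -376*48 = -18048)
1/(1/A) = 1/(1/(-18048)) = 1/(-1/18048) = -18048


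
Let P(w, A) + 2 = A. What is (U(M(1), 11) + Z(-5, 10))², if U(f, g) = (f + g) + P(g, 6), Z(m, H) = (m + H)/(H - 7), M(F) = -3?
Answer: 1681/9 ≈ 186.78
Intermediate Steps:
Z(m, H) = (H + m)/(-7 + H)
P(w, A) = -2 + A
U(f, g) = 4 + f + g (U(f, g) = (f + g) + (-2 + 6) = (f + g) + 4 = 4 + f + g)
(U(M(1), 11) + Z(-5, 10))² = ((4 - 3 + 11) + (10 - 5)/(-7 + 10))² = (12 + 5/3)² = (41/3)² = 1681/9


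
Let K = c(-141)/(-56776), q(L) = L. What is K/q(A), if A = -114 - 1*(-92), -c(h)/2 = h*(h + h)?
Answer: -423/6644 ≈ -0.063666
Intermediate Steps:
c(h) = -4*h² (c(h) = -2*h*(h + h) = -2*h*2*h = -4*h²)
A = -22 (A = -114 + 92 = -22)
K = 423/302 (K = -4*(-141)²/(-56776) = -4*19881*(-1/56776) = -79524*(-1/56776) = 423/302 ≈ 1.4007)
K/q(A) = (423/302)/(-22) = (423/302)*(-1/22) = -423/6644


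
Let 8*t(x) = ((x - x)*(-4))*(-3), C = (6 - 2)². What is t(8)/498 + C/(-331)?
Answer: -16/331 ≈ -0.048338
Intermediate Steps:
C = 16 (C = 4² = 16)
t(x) = 0 (t(x) = (((x - x)*(-4))*(-3))/8 = ((0*(-4))*(-3))/8 = (0*(-3))/8 = (⅛)*0 = 0)
t(8)/498 + C/(-331) = 0/498 + 16/(-331) = 0*(1/498) + 16*(-1/331) = 0 - 16/331 = -16/331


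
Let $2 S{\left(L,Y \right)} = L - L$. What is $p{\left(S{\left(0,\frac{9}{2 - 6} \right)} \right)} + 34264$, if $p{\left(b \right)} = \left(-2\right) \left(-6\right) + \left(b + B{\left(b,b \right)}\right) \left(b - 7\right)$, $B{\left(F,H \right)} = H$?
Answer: $34276$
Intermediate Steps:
$S{\left(L,Y \right)} = 0$ ($S{\left(L,Y \right)} = \frac{L - L}{2} = \frac{1}{2} \cdot 0 = 0$)
$p{\left(b \right)} = 12 + 2 b \left(-7 + b\right)$ ($p{\left(b \right)} = \left(-2\right) \left(-6\right) + \left(b + b\right) \left(b - 7\right) = 12 + 2 b \left(-7 + b\right)$)
$p{\left(S{\left(0,\frac{9}{2 - 6} \right)} \right)} + 34264 = \left(12 - 0 + 2 \cdot 0^{2}\right) + 34264 = \left(12 + 0 + 2 \cdot 0\right) + 34264 = \left(12 + 0 + 0\right) + 34264 = 12 + 34264 = 34276$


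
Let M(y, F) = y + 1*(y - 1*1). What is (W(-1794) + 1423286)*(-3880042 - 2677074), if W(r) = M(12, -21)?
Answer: -9332802216844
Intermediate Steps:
M(y, F) = -1 + 2*y (M(y, F) = y + 1*(y - 1) = y + 1*(-1 + y) = y + (-1 + y) = -1 + 2*y)
W(r) = 23 (W(r) = -1 + 2*12 = -1 + 24 = 23)
(W(-1794) + 1423286)*(-3880042 - 2677074) = (23 + 1423286)*(-3880042 - 2677074) = 1423309*(-6557116) = -9332802216844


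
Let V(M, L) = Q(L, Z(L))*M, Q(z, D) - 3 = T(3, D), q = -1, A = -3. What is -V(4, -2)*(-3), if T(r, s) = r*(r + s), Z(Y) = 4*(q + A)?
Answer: -432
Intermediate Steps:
Z(Y) = -16 (Z(Y) = 4*(-1 - 3) = 4*(-4) = -16)
Q(z, D) = 12 + 3*D (Q(z, D) = 3 + 3*(3 + D) = 3 + (9 + 3*D) = 12 + 3*D)
V(M, L) = -36*M (V(M, L) = (12 + 3*(-16))*M = (12 - 48)*M = -36*M)
-V(4, -2)*(-3) = -(-36)*4*(-3) = -1*(-144)*(-3) = 144*(-3) = -432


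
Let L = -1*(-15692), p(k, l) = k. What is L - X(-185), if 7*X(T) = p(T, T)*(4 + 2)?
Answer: 110954/7 ≈ 15851.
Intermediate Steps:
X(T) = 6*T/7 (X(T) = (T*(4 + 2))/7 = (T*6)/7 = (6*T)/7 = 6*T/7)
L = 15692
L - X(-185) = 15692 - 6*(-185)/7 = 15692 - 1*(-1110/7) = 15692 + 1110/7 = 110954/7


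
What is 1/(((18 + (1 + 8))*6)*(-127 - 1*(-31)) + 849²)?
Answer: 1/705249 ≈ 1.4179e-6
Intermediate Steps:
1/(((18 + (1 + 8))*6)*(-127 - 1*(-31)) + 849²) = 1/(((18 + 9)*6)*(-127 + 31) + 720801) = 1/((27*6)*(-96) + 720801) = 1/(162*(-96) + 720801) = 1/(-15552 + 720801) = 1/705249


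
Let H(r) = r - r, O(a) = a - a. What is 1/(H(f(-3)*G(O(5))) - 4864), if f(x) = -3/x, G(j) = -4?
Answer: -1/4864 ≈ -0.00020559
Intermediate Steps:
O(a) = 0
H(r) = 0
1/(H(f(-3)*G(O(5))) - 4864) = 1/(0 - 4864) = 1/(-4864) = -1/4864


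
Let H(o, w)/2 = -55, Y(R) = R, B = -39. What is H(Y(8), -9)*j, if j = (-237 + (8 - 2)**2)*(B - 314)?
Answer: -7804830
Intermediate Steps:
H(o, w) = -110 (H(o, w) = 2*(-55) = -110)
j = 70953 (j = (-237 + (8 - 2)**2)*(-39 - 314) = (-237 + 6**2)*(-353) = (-237 + 36)*(-353) = -201*(-353) = 70953)
H(Y(8), -9)*j = -110*70953 = -7804830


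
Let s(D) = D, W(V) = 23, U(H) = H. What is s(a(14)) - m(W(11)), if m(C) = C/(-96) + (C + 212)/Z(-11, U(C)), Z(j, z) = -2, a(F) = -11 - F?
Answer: 8903/96 ≈ 92.740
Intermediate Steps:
m(C) = -106 - 49*C/96 (m(C) = C/(-96) + (C + 212)/(-2) = C*(-1/96) + (212 + C)*(-½) = -C/96 + (-106 - C/2) = -106 - 49*C/96)
s(a(14)) - m(W(11)) = (-11 - 1*14) - (-106 - 49/96*23) = (-11 - 14) - (-106 - 1127/96) = -25 - 1*(-11303/96) = -25 + 11303/96 = 8903/96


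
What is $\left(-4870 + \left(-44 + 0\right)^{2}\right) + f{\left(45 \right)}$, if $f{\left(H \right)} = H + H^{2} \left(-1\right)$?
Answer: $-4914$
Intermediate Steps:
$f{\left(H \right)} = H - H^{2}$
$\left(-4870 + \left(-44 + 0\right)^{2}\right) + f{\left(45 \right)} = \left(-4870 + \left(-44 + 0\right)^{2}\right) + 45 \left(1 - 45\right) = \left(-4870 + \left(-44\right)^{2}\right) + 45 \left(1 - 45\right) = \left(-4870 + 1936\right) + 45 \left(-44\right) = -2934 - 1980 = -4914$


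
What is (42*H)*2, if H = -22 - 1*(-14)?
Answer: -672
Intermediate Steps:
H = -8 (H = -22 + 14 = -8)
(42*H)*2 = (42*(-8))*2 = -336*2 = -672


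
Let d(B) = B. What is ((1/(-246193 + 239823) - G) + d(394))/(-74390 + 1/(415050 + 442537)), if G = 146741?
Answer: 799468664326517/406379863437730 ≈ 1.9673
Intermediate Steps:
((1/(-246193 + 239823) - G) + d(394))/(-74390 + 1/(415050 + 442537)) = ((1/(-246193 + 239823) - 1*146741) + 394)/(-74390 + 1/(415050 + 442537)) = ((1/(-6370) - 146741) + 394)/(-74390 + 1/857587) = ((-1/6370 - 146741) + 394)/(-74390 + 1/857587) = (-934740171/6370 + 394)/(-63795896929/857587) = -932230391/6370*(-857587/63795896929) = 799468664326517/406379863437730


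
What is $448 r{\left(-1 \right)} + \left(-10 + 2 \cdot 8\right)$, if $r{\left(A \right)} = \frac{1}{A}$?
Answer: $-442$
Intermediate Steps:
$448 r{\left(-1 \right)} + \left(-10 + 2 \cdot 8\right) = \frac{448}{-1} + \left(-10 + 2 \cdot 8\right) = 448 \left(-1\right) + \left(-10 + 16\right) = -448 + 6 = -442$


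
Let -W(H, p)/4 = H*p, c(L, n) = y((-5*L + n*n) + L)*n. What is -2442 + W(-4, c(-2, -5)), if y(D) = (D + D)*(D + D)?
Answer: -350922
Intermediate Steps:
y(D) = 4*D**2 (y(D) = (2*D)*(2*D) = 4*D**2)
c(L, n) = 4*n*(n**2 - 4*L)**2 (c(L, n) = (4*((-5*L + n*n) + L)**2)*n = (4*((-5*L + n**2) + L)**2)*n = (4*((n**2 - 5*L) + L)**2)*n = (4*(n**2 - 4*L)**2)*n = 4*n*(n**2 - 4*L)**2)
W(H, p) = -4*H*p
-2442 + W(-4, c(-2, -5)) = -2442 - 4*(-4)*4*(-5)*(-1*(-5)**2 + 4*(-2))**2 = -2442 - 4*(-4)*4*(-5)*(-1*25 - 8)**2 = -2442 - 4*(-4)*4*(-5)*(-25 - 8)**2 = -2442 - 4*(-4)*4*(-5)*(-33)**2 = -2442 - 4*(-4)*4*(-5)*1089 = -2442 - 4*(-4)*(-21780) = -2442 - 348480 = -350922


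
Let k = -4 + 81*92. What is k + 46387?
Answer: 53835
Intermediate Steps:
k = 7448 (k = -4 + 7452 = 7448)
k + 46387 = 7448 + 46387 = 53835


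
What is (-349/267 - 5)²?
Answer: 2835856/71289 ≈ 39.780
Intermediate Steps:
(-349/267 - 5)² = (-1684/267)² = 2835856/71289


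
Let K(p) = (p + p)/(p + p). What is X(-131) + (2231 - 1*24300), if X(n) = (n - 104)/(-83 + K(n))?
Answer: -1809423/82 ≈ -22066.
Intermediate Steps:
K(p) = 1 (K(p) = (2*p)/((2*p)) = (2*p)*(1/(2*p)) = 1)
X(n) = 52/41 - n/82 (X(n) = (n - 104)/(-83 + 1) = (-104 + n)/(-82) = (-104 + n)*(-1/82) = 52/41 - n/82)
X(-131) + (2231 - 1*24300) = (52/41 - 1/82*(-131)) + (2231 - 1*24300) = (52/41 + 131/82) + (2231 - 24300) = 235/82 - 22069 = -1809423/82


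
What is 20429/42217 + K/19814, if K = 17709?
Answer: 1152401059/836487638 ≈ 1.3777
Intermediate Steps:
20429/42217 + K/19814 = 20429/42217 + 17709/19814 = 1152401059/836487638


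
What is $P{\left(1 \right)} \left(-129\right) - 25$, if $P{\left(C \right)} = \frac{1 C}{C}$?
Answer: $-154$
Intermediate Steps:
$P{\left(C \right)} = 1$ ($P{\left(C \right)} = \frac{C}{C} = 1$)
$P{\left(1 \right)} \left(-129\right) - 25 = 1 \left(-129\right) - 25 = -129 - 25 = -154$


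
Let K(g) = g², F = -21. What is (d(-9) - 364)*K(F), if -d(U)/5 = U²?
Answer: -339129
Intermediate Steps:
d(U) = -5*U²
(d(-9) - 364)*K(F) = (-5*(-9)² - 364)*(-21)² = (-5*81 - 364)*441 = (-405 - 364)*441 = -769*441 = -339129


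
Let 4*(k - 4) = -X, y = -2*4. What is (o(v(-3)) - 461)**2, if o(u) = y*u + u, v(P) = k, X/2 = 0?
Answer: 239121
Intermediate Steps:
X = 0 (X = 2*0 = 0)
y = -8
k = 4 (k = 4 + (-1*0)/4 = 4 + (1/4)*0 = 4 + 0 = 4)
v(P) = 4
o(u) = -7*u (o(u) = -8*u + u = -7*u)
(o(v(-3)) - 461)**2 = (-7*4 - 461)**2 = (-28 - 461)**2 = (-489)**2 = 239121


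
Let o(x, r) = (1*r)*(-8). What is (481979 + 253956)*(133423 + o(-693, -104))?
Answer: 98802953425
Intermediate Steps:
o(x, r) = -8*r (o(x, r) = r*(-8) = -8*r)
(481979 + 253956)*(133423 + o(-693, -104)) = (481979 + 253956)*(133423 - 8*(-104)) = 735935*(133423 + 832) = 735935*134255 = 98802953425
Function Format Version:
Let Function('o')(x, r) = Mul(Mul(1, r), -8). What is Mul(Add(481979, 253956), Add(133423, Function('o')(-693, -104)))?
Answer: 98802953425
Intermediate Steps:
Function('o')(x, r) = Mul(-8, r) (Function('o')(x, r) = Mul(r, -8) = Mul(-8, r))
Mul(Add(481979, 253956), Add(133423, Function('o')(-693, -104))) = Mul(Add(481979, 253956), Add(133423, Mul(-8, -104))) = Mul(735935, Add(133423, 832)) = Mul(735935, 134255) = 98802953425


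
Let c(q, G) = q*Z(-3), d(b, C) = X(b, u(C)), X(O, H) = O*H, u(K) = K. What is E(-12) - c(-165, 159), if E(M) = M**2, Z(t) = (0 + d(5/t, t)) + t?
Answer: 474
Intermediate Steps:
X(O, H) = H*O
d(b, C) = C*b
Z(t) = 5 + t (Z(t) = (0 + t*(5/t)) + t = (0 + 5) + t = 5 + t)
c(q, G) = 2*q (c(q, G) = q*(5 - 3) = q*2 = 2*q)
E(-12) - c(-165, 159) = (-12)**2 - 2*(-165) = 144 - 1*(-330) = 144 + 330 = 474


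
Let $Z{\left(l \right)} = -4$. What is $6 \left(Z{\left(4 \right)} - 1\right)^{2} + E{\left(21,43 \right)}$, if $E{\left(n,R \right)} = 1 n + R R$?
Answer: $2020$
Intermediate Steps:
$E{\left(n,R \right)} = n + R^{2}$
$6 \left(Z{\left(4 \right)} - 1\right)^{2} + E{\left(21,43 \right)} = 6 \left(-4 - 1\right)^{2} + \left(21 + 43^{2}\right) = 6 \left(-5\right)^{2} + \left(21 + 1849\right) = 6 \cdot 25 + 1870 = 150 + 1870 = 2020$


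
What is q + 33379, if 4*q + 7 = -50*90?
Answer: 129009/4 ≈ 32252.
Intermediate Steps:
q = -4507/4 (q = -7/4 + (-50*90)/4 = -7/4 + (¼)*(-4500) = -7/4 - 1125 = -4507/4 ≈ -1126.8)
q + 33379 = -4507/4 + 33379 = 129009/4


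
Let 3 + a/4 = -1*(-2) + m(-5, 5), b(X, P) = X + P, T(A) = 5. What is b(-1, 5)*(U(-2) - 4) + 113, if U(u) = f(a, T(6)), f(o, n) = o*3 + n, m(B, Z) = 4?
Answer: 261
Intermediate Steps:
b(X, P) = P + X
a = 12 (a = -12 + 4*(-1*(-2) + 4) = -12 + 4*(2 + 4) = -12 + 4*6 = -12 + 24 = 12)
f(o, n) = n + 3*o (f(o, n) = 3*o + n = n + 3*o)
U(u) = 41 (U(u) = 5 + 3*12 = 5 + 36 = 41)
b(-1, 5)*(U(-2) - 4) + 113 = (5 - 1)*(41 - 4) + 113 = 4*37 + 113 = 148 + 113 = 261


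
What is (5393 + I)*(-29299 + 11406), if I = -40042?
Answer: 619974557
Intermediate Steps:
(5393 + I)*(-29299 + 11406) = (5393 - 40042)*(-29299 + 11406) = -34649*(-17893) = 619974557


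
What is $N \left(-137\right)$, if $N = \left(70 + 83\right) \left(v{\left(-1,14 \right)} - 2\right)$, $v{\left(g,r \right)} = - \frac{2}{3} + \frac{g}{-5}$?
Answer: $\frac{258519}{5} \approx 51704.0$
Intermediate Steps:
$v{\left(g,r \right)} = - \frac{2}{3} - \frac{g}{5}$ ($v{\left(g,r \right)} = \left(-2\right) \frac{1}{3} + g \left(- \frac{1}{5}\right) = - \frac{2}{3} - \frac{g}{5}$)
$N = - \frac{1887}{5}$ ($N = \left(70 + 83\right) \left(\left(- \frac{2}{3} - - \frac{1}{5}\right) - 2\right) = 153 \left(\left(- \frac{2}{3} + \frac{1}{5}\right) - 2\right) = 153 \left(- \frac{7}{15} - 2\right) = 153 \left(- \frac{37}{15}\right) = - \frac{1887}{5} \approx -377.4$)
$N \left(-137\right) = \left(- \frac{1887}{5}\right) \left(-137\right) = \frac{258519}{5}$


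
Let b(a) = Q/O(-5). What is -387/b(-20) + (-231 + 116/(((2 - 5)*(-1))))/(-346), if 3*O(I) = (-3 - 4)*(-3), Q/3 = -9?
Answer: 104723/1038 ≈ 100.89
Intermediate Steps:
Q = -27 (Q = 3*(-9) = -27)
O(I) = 7 (O(I) = ((-3 - 4)*(-3))/3 = (-7*(-3))/3 = (⅓)*21 = 7)
b(a) = -27/7
-387/b(-20) + (-231 + 116/(((2 - 5)*(-1))))/(-346) = -387/(-27/7) + (-231 + 116/(((2 - 5)*(-1))))/(-346) = -387*(-7/27) + (-231 + 116/((-3*(-1))))*(-1/346) = 301/3 + (-231 + 116/3)*(-1/346) = 301/3 - 577/3*(-1/346) = 301/3 + 577/1038 = 104723/1038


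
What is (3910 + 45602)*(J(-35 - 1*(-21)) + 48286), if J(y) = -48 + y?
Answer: 2387666688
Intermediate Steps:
(3910 + 45602)*(J(-35 - 1*(-21)) + 48286) = (3910 + 45602)*((-48 + (-35 - 1*(-21))) + 48286) = 49512*((-48 + (-35 + 21)) + 48286) = 49512*((-48 - 14) + 48286) = 49512*(-62 + 48286) = 49512*48224 = 2387666688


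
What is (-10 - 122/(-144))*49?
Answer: -32291/72 ≈ -448.49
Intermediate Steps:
(-10 - 122/(-144))*49 = (-10 - 122*(-1/144))*49 = (-10 + 61/72)*49 = -659/72*49 = -32291/72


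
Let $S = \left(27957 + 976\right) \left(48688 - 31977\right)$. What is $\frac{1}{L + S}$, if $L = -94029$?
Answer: $\frac{1}{483405334} \approx 2.0687 \cdot 10^{-9}$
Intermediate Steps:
$S = 483499363$ ($S = 28933 \cdot 16711 = 483499363$)
$\frac{1}{L + S} = \frac{1}{-94029 + 483499363} = \frac{1}{483405334}$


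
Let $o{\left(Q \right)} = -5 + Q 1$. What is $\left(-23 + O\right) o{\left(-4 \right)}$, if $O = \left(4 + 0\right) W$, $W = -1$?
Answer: $243$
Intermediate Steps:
$O = -4$ ($O = \left(4 + 0\right) \left(-1\right) = 4 \left(-1\right) = -4$)
$o{\left(Q \right)} = -5 + Q$
$\left(-23 + O\right) o{\left(-4 \right)} = \left(-23 - 4\right) \left(-5 - 4\right) = \left(-27\right) \left(-9\right) = 243$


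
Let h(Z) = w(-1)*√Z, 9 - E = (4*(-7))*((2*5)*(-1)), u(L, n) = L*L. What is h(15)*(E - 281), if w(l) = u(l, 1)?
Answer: -552*√15 ≈ -2137.9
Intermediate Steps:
u(L, n) = L²
w(l) = l²
E = -271 (E = 9 - 4*(-7)*(2*5)*(-1) = 9 - (-28)*10*(-1) = 9 - (-28)*(-10) = 9 - 1*280 = 9 - 280 = -271)
h(Z) = √Z (h(Z) = (-1)²*√Z = 1*√Z = √Z)
h(15)*(E - 281) = √15*(-271 - 281) = √15*(-552) = -552*√15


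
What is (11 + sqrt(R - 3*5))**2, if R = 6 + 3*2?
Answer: (11 + I*sqrt(3))**2 ≈ 118.0 + 38.105*I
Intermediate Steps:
R = 12 (R = 6 + 6 = 12)
(11 + sqrt(R - 3*5))**2 = (11 + sqrt(12 - 3*5))**2 = (11 + sqrt(12 - 15))**2 = (11 + sqrt(-3))**2 = (11 + I*sqrt(3))**2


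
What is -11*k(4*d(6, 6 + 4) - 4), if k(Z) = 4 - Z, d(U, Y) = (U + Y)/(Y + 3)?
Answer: -440/13 ≈ -33.846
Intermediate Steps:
d(U, Y) = (U + Y)/(3 + Y)
-11*k(4*d(6, 6 + 4) - 4) = -11*(4 - (4*((6 + (6 + 4))/(3 + (6 + 4))) - 4)) = -11*(4 - (4*((6 + 10)/(3 + 10)) - 4)) = -11*(4 - (4*(16/13) - 4)) = -11*(4 - (64/13 - 4)) = -11*(4 - 1*12/13) = -11*(4 - 12/13) = -11*40/13 = -440/13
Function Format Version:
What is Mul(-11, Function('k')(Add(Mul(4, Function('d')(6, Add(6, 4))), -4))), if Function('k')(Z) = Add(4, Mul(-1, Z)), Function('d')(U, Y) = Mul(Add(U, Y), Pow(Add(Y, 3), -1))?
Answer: Rational(-440, 13) ≈ -33.846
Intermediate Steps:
Function('d')(U, Y) = Mul(Pow(Add(3, Y), -1), Add(U, Y)) (Function('d')(U, Y) = Mul(Add(U, Y), Pow(Add(3, Y), -1)) = Mul(Pow(Add(3, Y), -1), Add(U, Y)))
Mul(-11, Function('k')(Add(Mul(4, Function('d')(6, Add(6, 4))), -4))) = Mul(-11, Add(4, Mul(-1, Add(Mul(4, Mul(Pow(Add(3, Add(6, 4)), -1), Add(6, Add(6, 4)))), -4)))) = Mul(-11, Add(4, Mul(-1, Add(Mul(4, Mul(Pow(Add(3, 10), -1), Add(6, 10))), -4)))) = Mul(-11, Add(4, Mul(-1, Add(Mul(4, Mul(Pow(13, -1), 16)), -4)))) = Mul(-11, Add(4, Mul(-1, Add(Mul(4, Mul(Rational(1, 13), 16)), -4)))) = Mul(-11, Add(4, Mul(-1, Add(Mul(4, Rational(16, 13)), -4)))) = Mul(-11, Add(4, Mul(-1, Add(Rational(64, 13), -4)))) = Mul(-11, Add(4, Mul(-1, Rational(12, 13)))) = Mul(-11, Add(4, Rational(-12, 13))) = Mul(-11, Rational(40, 13)) = Rational(-440, 13)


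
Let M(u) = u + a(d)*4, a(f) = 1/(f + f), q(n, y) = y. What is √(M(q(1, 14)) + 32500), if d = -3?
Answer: 2*√73155/3 ≈ 180.31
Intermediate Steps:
a(f) = 1/(2*f)
M(u) = -⅔ + u (M(u) = u + ((½)/(-3))*4 = u + ((½)*(-⅓))*4 = u - ⅙*4 = u - ⅔ = -⅔ + u)
√(M(q(1, 14)) + 32500) = √((-⅔ + 14) + 32500) = √(40/3 + 32500) = √(97540/3) = 2*√73155/3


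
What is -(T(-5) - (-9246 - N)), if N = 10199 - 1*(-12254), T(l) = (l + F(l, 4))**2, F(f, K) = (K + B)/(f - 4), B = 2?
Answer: -285580/9 ≈ -31731.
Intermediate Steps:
F(f, K) = (2 + K)/(-4 + f) (F(f, K) = (K + 2)/(f - 4) = (2 + K)/(-4 + f))
T(l) = (l + 6/(-4 + l))**2 (T(l) = (l + (2 + 4)/(-4 + l))**2 = (l + 6/(-4 + l))**2)
N = 22453 (N = 10199 + 12254 = 22453)
-(T(-5) - (-9246 - N)) = -((6 - 5*(-4 - 5))**2/(-4 - 5)**2 - (-9246 - 1*22453)) = -((6 - 5*(-9))**2/(-9)**2 - (-9246 - 22453)) = -((6 + 45)**2/81 - 1*(-31699)) = -((1/81)*51**2 + 31699) = -((1/81)*2601 + 31699) = -(289/9 + 31699) = -1*285580/9 = -285580/9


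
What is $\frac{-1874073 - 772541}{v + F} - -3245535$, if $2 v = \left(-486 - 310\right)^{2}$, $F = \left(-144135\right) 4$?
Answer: $\frac{421485971617}{129866} \approx 3.2455 \cdot 10^{6}$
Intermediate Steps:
$F = -576540$
$v = 316808$ ($v = \frac{\left(-486 - 310\right)^{2}}{2} = \frac{\left(-796\right)^{2}}{2} = \frac{1}{2} \cdot 633616 = 316808$)
$\frac{-1874073 - 772541}{v + F} - -3245535 = \frac{-1874073 - 772541}{316808 - 576540} - -3245535 = - \frac{2646614}{-259732} + 3245535 = \left(-2646614\right) \left(- \frac{1}{259732}\right) + 3245535 = \frac{1323307}{129866} + 3245535 = \frac{421485971617}{129866}$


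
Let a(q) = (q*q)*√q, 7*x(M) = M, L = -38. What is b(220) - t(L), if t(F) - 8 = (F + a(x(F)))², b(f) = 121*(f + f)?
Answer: 949636084/16807 + 109744*I*√266/343 ≈ 56502.0 + 5218.3*I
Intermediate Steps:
x(M) = M/7
b(f) = 242*f (b(f) = 121*(2*f) = 242*f)
a(q) = q^(5/2) (a(q) = q²*√q = q^(5/2))
t(F) = 8 + (F + √7*F^(5/2)/343)² (t(F) = 8 + (F + (F/7)^(5/2))² = 8 + (F + √7*F^(5/2)/343)²)
b(220) - t(L) = 242*220 - (8 + (343*(-38) + √7*(-38)^(5/2))²/117649) = 53240 - (8 + (-13034 + √7*(1444*I*√38))²/117649) = 53240 - (8 + (-13034 + 1444*I*√266)²/117649) = 53240 + (-8 - (-13034 + 1444*I*√266)²/117649) = 53232 - (-13034 + 1444*I*√266)²/117649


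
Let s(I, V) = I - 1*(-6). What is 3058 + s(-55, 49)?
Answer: 3009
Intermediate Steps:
s(I, V) = 6 + I (s(I, V) = I + 6 = 6 + I)
3058 + s(-55, 49) = 3058 + (6 - 55) = 3058 - 49 = 3009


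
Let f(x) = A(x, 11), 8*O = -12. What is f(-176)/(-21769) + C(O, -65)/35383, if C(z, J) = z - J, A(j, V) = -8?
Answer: 3330791/1540505054 ≈ 0.0021621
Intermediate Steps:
O = -3/2 (O = (⅛)*(-12) = -3/2 ≈ -1.5000)
f(x) = -8
f(-176)/(-21769) + C(O, -65)/35383 = -8/(-21769) + (-3/2 - 1*(-65))/35383 = -8*(-1/21769) + (-3/2 + 65)*(1/35383) = 8/21769 + (127/2)*(1/35383) = 8/21769 + 127/70766 = 3330791/1540505054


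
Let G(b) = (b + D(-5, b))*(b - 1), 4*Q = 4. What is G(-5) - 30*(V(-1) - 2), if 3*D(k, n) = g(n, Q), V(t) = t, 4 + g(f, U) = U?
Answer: 126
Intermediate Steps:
Q = 1 (Q = (¼)*4 = 1)
g(f, U) = -4 + U
D(k, n) = -1 (D(k, n) = (-4 + 1)/3 = (⅓)*(-3) = -1)
G(b) = (-1 + b)² (G(b) = (b - 1)*(b - 1) = (-1 + b)*(-1 + b) = (-1 + b)²)
G(-5) - 30*(V(-1) - 2) = (1 + (-5)² - 2*(-5)) - 30*(-1 - 2) = (1 + 25 + 10) - 30*(-3) = 36 + 90 = 126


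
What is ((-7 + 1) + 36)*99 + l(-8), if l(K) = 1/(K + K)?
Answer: 47519/16 ≈ 2969.9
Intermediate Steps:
l(K) = 1/(2*K)
((-7 + 1) + 36)*99 + l(-8) = ((-7 + 1) + 36)*99 + (½)/(-8) = (-6 + 36)*99 + (½)*(-⅛) = 30*99 - 1/16 = 2970 - 1/16 = 47519/16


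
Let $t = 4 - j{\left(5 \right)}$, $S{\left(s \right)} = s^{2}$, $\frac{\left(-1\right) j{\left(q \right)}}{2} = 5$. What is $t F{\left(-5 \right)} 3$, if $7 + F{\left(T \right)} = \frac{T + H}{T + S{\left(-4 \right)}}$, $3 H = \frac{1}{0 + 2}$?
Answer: $- \frac{3437}{11} \approx -312.45$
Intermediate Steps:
$j{\left(q \right)} = -10$ ($j{\left(q \right)} = \left(-2\right) 5 = -10$)
$H = \frac{1}{6}$ ($H = \frac{1}{3 \left(0 + 2\right)} = \frac{1}{3 \cdot 2} = \frac{1}{3} \cdot \frac{1}{2} = \frac{1}{6} \approx 0.16667$)
$F{\left(T \right)} = -7 + \frac{\frac{1}{6} + T}{16 + T}$ ($F{\left(T \right)} = -7 + \frac{T + \frac{1}{6}}{T + \left(-4\right)^{2}} = -7 + \frac{\frac{1}{6} + T}{T + 16} = -7 + \frac{\frac{1}{6} + T}{16 + T}$)
$t = 14$ ($t = 4 - -10 = 4 + 10 = 14$)
$t F{\left(-5 \right)} 3 = 14 \frac{-671 - -180}{6 \left(16 - 5\right)} 3 = 14 \frac{-671 + 180}{6 \cdot 11} \cdot 3 = 14 \cdot \frac{1}{6} \cdot \frac{1}{11} \left(-491\right) 3 = 14 \left(- \frac{491}{66}\right) 3 = \left(- \frac{3437}{33}\right) 3 = - \frac{3437}{11}$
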